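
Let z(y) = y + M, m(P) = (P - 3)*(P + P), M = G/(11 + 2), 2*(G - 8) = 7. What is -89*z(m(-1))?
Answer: -20559/26 ≈ -790.73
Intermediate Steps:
G = 23/2 (G = 8 + (½)*7 = 8 + 7/2 = 23/2 ≈ 11.500)
M = 23/26 (M = 23/(2*(11 + 2)) = (23/2)/13 = (23/2)*(1/13) = 23/26 ≈ 0.88461)
m(P) = 2*P*(-3 + P) (m(P) = (-3 + P)*(2*P) = 2*P*(-3 + P))
z(y) = 23/26 + y (z(y) = y + 23/26 = 23/26 + y)
-89*z(m(-1)) = -89*(23/26 + 2*(-1)*(-3 - 1)) = -89*(23/26 + 2*(-1)*(-4)) = -89*(23/26 + 8) = -89*231/26 = -20559/26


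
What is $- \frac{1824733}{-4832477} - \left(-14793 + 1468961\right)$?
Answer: $- \frac{7027231589403}{4832477} \approx -1.4542 \cdot 10^{6}$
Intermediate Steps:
$- \frac{1824733}{-4832477} - \left(-14793 + 1468961\right) = \left(-1824733\right) \left(- \frac{1}{4832477}\right) - 1454168 = \frac{1824733}{4832477} - 1454168 = - \frac{7027231589403}{4832477}$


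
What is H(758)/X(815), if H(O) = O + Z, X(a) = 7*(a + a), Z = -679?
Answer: 79/11410 ≈ 0.0069238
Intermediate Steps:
X(a) = 14*a (X(a) = 7*(2*a) = 14*a)
H(O) = -679 + O (H(O) = O - 679 = -679 + O)
H(758)/X(815) = (-679 + 758)/((14*815)) = 79/11410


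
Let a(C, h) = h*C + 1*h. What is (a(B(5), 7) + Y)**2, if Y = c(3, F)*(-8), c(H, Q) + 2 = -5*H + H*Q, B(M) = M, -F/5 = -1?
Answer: 3364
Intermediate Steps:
F = 5 (F = -5*(-1) = 5)
a(C, h) = h + C*h (a(C, h) = C*h + h = h + C*h)
c(H, Q) = -2 - 5*H + H*Q (c(H, Q) = -2 + (-5*H + H*Q) = -2 - 5*H + H*Q)
Y = 16 (Y = (-2 - 5*3 + 3*5)*(-8) = (-2 - 15 + 15)*(-8) = -2*(-8) = 16)
(a(B(5), 7) + Y)**2 = (7*(1 + 5) + 16)**2 = (7*6 + 16)**2 = (42 + 16)**2 = 58**2 = 3364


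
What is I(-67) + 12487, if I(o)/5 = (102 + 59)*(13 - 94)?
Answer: -52718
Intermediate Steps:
I(o) = -65205 (I(o) = 5*((102 + 59)*(13 - 94)) = 5*(161*(-81)) = 5*(-13041) = -65205)
I(-67) + 12487 = -65205 + 12487 = -52718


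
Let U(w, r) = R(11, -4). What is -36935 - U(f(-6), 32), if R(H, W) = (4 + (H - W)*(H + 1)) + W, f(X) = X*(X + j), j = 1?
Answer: -37115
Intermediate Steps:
f(X) = X*(1 + X) (f(X) = X*(X + 1) = X*(1 + X))
R(H, W) = 4 + W + (1 + H)*(H - W) (R(H, W) = (4 + (H - W)*(1 + H)) + W = (4 + (1 + H)*(H - W)) + W = 4 + W + (1 + H)*(H - W))
U(w, r) = 180 (U(w, r) = 4 + 11 + 11² - 1*11*(-4) = 4 + 11 + 121 + 44 = 180)
-36935 - U(f(-6), 32) = -36935 - 1*180 = -36935 - 180 = -37115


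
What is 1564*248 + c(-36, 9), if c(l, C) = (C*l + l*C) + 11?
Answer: 387235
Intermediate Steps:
c(l, C) = 11 + 2*C*l (c(l, C) = (C*l + C*l) + 11 = 2*C*l + 11 = 11 + 2*C*l)
1564*248 + c(-36, 9) = 1564*248 + (11 + 2*9*(-36)) = 387872 + (11 - 648) = 387872 - 637 = 387235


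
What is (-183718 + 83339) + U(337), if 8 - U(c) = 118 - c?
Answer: -100152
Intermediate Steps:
U(c) = -110 + c (U(c) = 8 - (118 - c) = 8 + (-118 + c) = -110 + c)
(-183718 + 83339) + U(337) = (-183718 + 83339) + (-110 + 337) = -100379 + 227 = -100152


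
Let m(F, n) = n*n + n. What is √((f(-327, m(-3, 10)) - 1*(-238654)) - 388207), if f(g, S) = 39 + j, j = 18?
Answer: 2*I*√37374 ≈ 386.65*I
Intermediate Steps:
m(F, n) = n + n² (m(F, n) = n² + n = n + n²)
f(g, S) = 57 (f(g, S) = 39 + 18 = 57)
√((f(-327, m(-3, 10)) - 1*(-238654)) - 388207) = √((57 - 1*(-238654)) - 388207) = √((57 + 238654) - 388207) = √(238711 - 388207) = √(-149496) = 2*I*√37374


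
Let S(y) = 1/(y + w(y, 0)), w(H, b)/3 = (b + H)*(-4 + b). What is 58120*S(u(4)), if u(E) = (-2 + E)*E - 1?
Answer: -58120/77 ≈ -754.80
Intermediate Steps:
w(H, b) = 3*(-4 + b)*(H + b) (w(H, b) = 3*((b + H)*(-4 + b)) = 3*((H + b)*(-4 + b)) = 3*((-4 + b)*(H + b)) = 3*(-4 + b)*(H + b))
u(E) = -1 + E*(-2 + E) (u(E) = E*(-2 + E) - 1 = -1 + E*(-2 + E))
S(y) = -1/(11*y) (S(y) = 1/(y + (-12*y - 12*0 + 3*0² + 3*y*0)) = 1/(y + (-12*y + 0 + 3*0 + 0)) = 1/(y + (-12*y + 0 + 0 + 0)) = 1/(y - 12*y) = 1/(-11*y) = -1/(11*y))
58120*S(u(4)) = 58120*(-1/(11*(-1 + 4² - 2*4))) = 58120*(-1/(11*(-1 + 16 - 8))) = 58120*(-1/11/7) = 58120*(-1/11*⅐) = 58120*(-1/77) = -58120/77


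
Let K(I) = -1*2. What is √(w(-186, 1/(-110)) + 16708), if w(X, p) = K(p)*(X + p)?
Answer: √51667055/55 ≈ 130.69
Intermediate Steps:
K(I) = -2
w(X, p) = -2*X - 2*p (w(X, p) = -2*(X + p) = -2*X - 2*p)
√(w(-186, 1/(-110)) + 16708) = √((-2*(-186) - 2/(-110)) + 16708) = √((372 - 2*(-1/110)) + 16708) = √((372 + 1/55) + 16708) = √(20461/55 + 16708) = √(939401/55) = √51667055/55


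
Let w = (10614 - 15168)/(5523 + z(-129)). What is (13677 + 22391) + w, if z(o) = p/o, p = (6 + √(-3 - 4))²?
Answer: (216408*√7 + 12847813159*I)/(6*√7 + 356219*I) ≈ 36067.0 - 3.6748e-5*I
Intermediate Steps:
p = (6 + I*√7)² (p = (6 + √(-7))² = (6 + I*√7)² ≈ 29.0 + 31.749*I)
z(o) = (6 + I*√7)²/o
w = -4554/(5523 - (6 + I*√7)²/129) (w = (10614 - 15168)/(5523 + (6 + I*√7)²/(-129)) = -4554/(5523 - (6 + I*√7)²/129) ≈ -0.82458 - 3.6747e-5*I)
(13677 + 22391) + w = (13677 + 22391) + (-2433331989/2950976191 - 40986*I*√7/2950976191) = 36068 + (-2433331989/2950976191 - 40986*I*√7/2950976191) = 106433375924999/2950976191 - 40986*I*√7/2950976191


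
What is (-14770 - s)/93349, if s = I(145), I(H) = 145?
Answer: -14915/93349 ≈ -0.15978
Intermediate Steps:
s = 145
(-14770 - s)/93349 = (-14770 - 1*145)/93349 = (-14770 - 145)*(1/93349) = -14915*1/93349 = -14915/93349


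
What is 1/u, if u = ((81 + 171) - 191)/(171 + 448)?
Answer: 619/61 ≈ 10.148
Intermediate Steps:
u = 61/619 (u = (252 - 191)/619 = 61*(1/619) = 61/619 ≈ 0.098546)
1/u = 1/(61/619) = 619/61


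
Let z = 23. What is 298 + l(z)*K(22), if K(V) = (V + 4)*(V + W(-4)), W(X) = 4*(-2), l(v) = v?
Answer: 8670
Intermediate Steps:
W(X) = -8
K(V) = (-8 + V)*(4 + V) (K(V) = (V + 4)*(V - 8) = (4 + V)*(-8 + V) = (-8 + V)*(4 + V))
298 + l(z)*K(22) = 298 + 23*(-32 + 22² - 4*22) = 298 + 23*(-32 + 484 - 88) = 298 + 23*364 = 298 + 8372 = 8670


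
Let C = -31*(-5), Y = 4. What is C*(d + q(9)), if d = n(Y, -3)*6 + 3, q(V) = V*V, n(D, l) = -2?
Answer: 11160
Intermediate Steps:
C = 155
q(V) = V²
d = -9 (d = -2*6 + 3 = -12 + 3 = -9)
C*(d + q(9)) = 155*(-9 + 9²) = 155*(-9 + 81) = 155*72 = 11160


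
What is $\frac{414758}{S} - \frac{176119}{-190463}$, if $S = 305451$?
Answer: $\frac{132791777623}{58177113813} \approx 2.2825$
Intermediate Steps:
$\frac{414758}{S} - \frac{176119}{-190463} = \frac{414758}{305451} - \frac{176119}{-190463} = 414758 \cdot \frac{1}{305451} - - \frac{176119}{190463} = \frac{414758}{305451} + \frac{176119}{190463} = \frac{132791777623}{58177113813}$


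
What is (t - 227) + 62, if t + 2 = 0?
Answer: -167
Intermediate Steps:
t = -2 (t = -2 + 0 = -2)
(t - 227) + 62 = (-2 - 227) + 62 = -229 + 62 = -167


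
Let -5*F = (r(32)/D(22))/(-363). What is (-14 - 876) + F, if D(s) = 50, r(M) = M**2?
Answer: -40383238/45375 ≈ -889.99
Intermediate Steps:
F = 512/45375 (F = -32**2/50/(5*(-363)) = -1024*(1/50)*(-1)/(5*363) = -512*(-1)/(125*363) = -1/5*(-512/9075) = 512/45375 ≈ 0.011284)
(-14 - 876) + F = (-14 - 876) + 512/45375 = -890 + 512/45375 = -40383238/45375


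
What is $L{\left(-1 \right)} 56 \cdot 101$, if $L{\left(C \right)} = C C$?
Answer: $5656$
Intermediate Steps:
$L{\left(C \right)} = C^{2}$
$L{\left(-1 \right)} 56 \cdot 101 = \left(-1\right)^{2} \cdot 56 \cdot 101 = 1 \cdot 56 \cdot 101 = 56 \cdot 101 = 5656$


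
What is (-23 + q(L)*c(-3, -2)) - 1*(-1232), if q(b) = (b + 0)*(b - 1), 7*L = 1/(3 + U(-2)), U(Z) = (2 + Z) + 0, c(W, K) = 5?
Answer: 533069/441 ≈ 1208.8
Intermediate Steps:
U(Z) = 2 + Z
L = 1/21 (L = 1/(7*(3 + (2 - 2))) = 1/(7*(3 + 0)) = (⅐)/3 = (⅐)*(⅓) = 1/21 ≈ 0.047619)
q(b) = b*(-1 + b)
(-23 + q(L)*c(-3, -2)) - 1*(-1232) = (-23 + ((-1 + 1/21)/21)*5) - 1*(-1232) = (-23 + ((1/21)*(-20/21))*5) + 1232 = (-23 - 20/441*5) + 1232 = (-23 - 100/441) + 1232 = -10243/441 + 1232 = 533069/441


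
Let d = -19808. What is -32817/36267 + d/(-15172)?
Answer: 18373101/45853577 ≈ 0.40069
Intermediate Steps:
-32817/36267 + d/(-15172) = -32817/36267 - 19808/(-15172) = -32817*1/36267 - 19808*(-1/15172) = -10939/12089 + 4952/3793 = 18373101/45853577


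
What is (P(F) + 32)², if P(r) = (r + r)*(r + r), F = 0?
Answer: 1024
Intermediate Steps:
P(r) = 4*r² (P(r) = (2*r)*(2*r) = 4*r²)
(P(F) + 32)² = (4*0² + 32)² = (4*0 + 32)² = (0 + 32)² = 32² = 1024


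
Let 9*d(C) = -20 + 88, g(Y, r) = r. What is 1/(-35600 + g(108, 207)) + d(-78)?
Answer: 2406715/318537 ≈ 7.5555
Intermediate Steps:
d(C) = 68/9 (d(C) = (-20 + 88)/9 = (1/9)*68 = 68/9)
1/(-35600 + g(108, 207)) + d(-78) = 1/(-35600 + 207) + 68/9 = 1/(-35393) + 68/9 = -1/35393 + 68/9 = 2406715/318537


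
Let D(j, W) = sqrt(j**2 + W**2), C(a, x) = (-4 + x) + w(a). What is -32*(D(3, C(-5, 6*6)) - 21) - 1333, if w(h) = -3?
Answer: -661 - 160*sqrt(34) ≈ -1594.0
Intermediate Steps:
C(a, x) = -7 + x (C(a, x) = (-4 + x) - 3 = -7 + x)
D(j, W) = sqrt(W**2 + j**2)
-32*(D(3, C(-5, 6*6)) - 21) - 1333 = -32*(sqrt((-7 + 6*6)**2 + 3**2) - 21) - 1333 = -32*(sqrt((-7 + 36)**2 + 9) - 21) - 1333 = -32*(sqrt(29**2 + 9) - 21) - 1333 = -32*(sqrt(841 + 9) - 21) - 1333 = -32*(sqrt(850) - 21) - 1333 = -32*(5*sqrt(34) - 21) - 1333 = -32*(-21 + 5*sqrt(34)) - 1333 = (672 - 160*sqrt(34)) - 1333 = -661 - 160*sqrt(34)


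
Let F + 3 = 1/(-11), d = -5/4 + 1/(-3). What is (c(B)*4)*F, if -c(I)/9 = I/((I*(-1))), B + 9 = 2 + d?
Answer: -1224/11 ≈ -111.27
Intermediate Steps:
d = -19/12 (d = -5*¼ + 1*(-⅓) = -5/4 - ⅓ = -19/12 ≈ -1.5833)
F = -34/11 (F = -3 + 1/(-11) = -3 - 1/11 = -34/11 ≈ -3.0909)
B = -103/12 (B = -9 + (2 - 19/12) = -9 + 5/12 = -103/12 ≈ -8.5833)
c(I) = 9 (c(I) = -9*I/(I*(-1)) = -9*I/((-I)) = -9*I*(-1/I) = -9*(-1) = 9)
(c(B)*4)*F = (9*4)*(-34/11) = 36*(-34/11) = -1224/11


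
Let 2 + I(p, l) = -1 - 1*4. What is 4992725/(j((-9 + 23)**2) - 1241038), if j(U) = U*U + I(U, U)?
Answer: -4992725/1202629 ≈ -4.1515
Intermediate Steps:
I(p, l) = -7 (I(p, l) = -2 + (-1 - 1*4) = -2 + (-1 - 4) = -2 - 5 = -7)
j(U) = -7 + U**2 (j(U) = U*U - 7 = U**2 - 7 = -7 + U**2)
4992725/(j((-9 + 23)**2) - 1241038) = 4992725/((-7 + ((-9 + 23)**2)**2) - 1241038) = 4992725/((-7 + (14**2)**2) - 1241038) = 4992725/((-7 + 196**2) - 1241038) = 4992725/((-7 + 38416) - 1241038) = 4992725/(38409 - 1241038) = 4992725/(-1202629) = 4992725*(-1/1202629) = -4992725/1202629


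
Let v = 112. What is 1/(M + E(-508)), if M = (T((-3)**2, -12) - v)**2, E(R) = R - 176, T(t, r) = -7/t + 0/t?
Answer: 81/974821 ≈ 8.3092e-5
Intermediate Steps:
T(t, r) = -7/t (T(t, r) = -7/t + 0 = -7/t)
E(R) = -176 + R
M = 1030225/81 (M = (-7/((-3)**2) - 1*112)**2 = (-7/9 - 112)**2 = (-1015/9)**2 = 1030225/81 ≈ 12719.)
1/(M + E(-508)) = 1/(1030225/81 + (-176 - 508)) = 1/(1030225/81 - 684) = 1/(974821/81) = 81/974821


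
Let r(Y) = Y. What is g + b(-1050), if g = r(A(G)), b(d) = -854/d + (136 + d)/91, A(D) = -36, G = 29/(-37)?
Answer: -308699/6825 ≈ -45.231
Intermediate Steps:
G = -29/37 (G = 29*(-1/37) = -29/37 ≈ -0.78378)
b(d) = 136/91 - 854/d + d/91 (b(d) = -854/d + (136 + d)*(1/91) = -854/d + (136/91 + d/91) = 136/91 - 854/d + d/91)
g = -36
g + b(-1050) = -36 + (1/91)*(-77714 - 1050*(136 - 1050))/(-1050) = -36 + (1/91)*(-1/1050)*(-77714 - 1050*(-914)) = -36 + (1/91)*(-1/1050)*(-77714 + 959700) = -36 + (1/91)*(-1/1050)*881986 = -36 - 62999/6825 = -308699/6825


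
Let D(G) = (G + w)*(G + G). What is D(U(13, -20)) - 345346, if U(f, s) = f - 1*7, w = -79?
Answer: -346222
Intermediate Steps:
U(f, s) = -7 + f (U(f, s) = f - 7 = -7 + f)
D(G) = 2*G*(-79 + G) (D(G) = (G - 79)*(G + G) = (-79 + G)*(2*G) = 2*G*(-79 + G))
D(U(13, -20)) - 345346 = 2*(-7 + 13)*(-79 + (-7 + 13)) - 345346 = 2*6*(-79 + 6) - 345346 = 2*6*(-73) - 345346 = -876 - 345346 = -346222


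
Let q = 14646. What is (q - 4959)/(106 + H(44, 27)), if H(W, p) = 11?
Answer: 3229/39 ≈ 82.795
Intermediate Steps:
(q - 4959)/(106 + H(44, 27)) = (14646 - 4959)/(106 + 11) = 9687/117 = 9687*(1/117) = 3229/39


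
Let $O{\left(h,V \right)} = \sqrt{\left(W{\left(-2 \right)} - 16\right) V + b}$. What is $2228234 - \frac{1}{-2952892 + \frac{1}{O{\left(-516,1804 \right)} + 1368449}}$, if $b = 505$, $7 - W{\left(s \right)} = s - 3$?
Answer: $\frac{36384227443455427902229004785657}{16328728241041963349062153} - \frac{i \sqrt{6711}}{16328728241041963349062153} \approx 2.2282 \cdot 10^{6} - 5.017 \cdot 10^{-24} i$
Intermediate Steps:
$W{\left(s \right)} = 10 - s$ ($W{\left(s \right)} = 7 - \left(s - 3\right) = 7 - \left(-3 + s\right) = 10 - s$)
$O{\left(h,V \right)} = \sqrt{505 - 4 V}$ ($O{\left(h,V \right)} = \sqrt{\left(\left(10 - -2\right) - 16\right) V + 505} = \sqrt{\left(\left(10 + 2\right) - 16\right) V + 505} = \sqrt{\left(12 - 16\right) V + 505} = \sqrt{- 4 V + 505} = \sqrt{505 - 4 V}$)
$2228234 - \frac{1}{-2952892 + \frac{1}{O{\left(-516,1804 \right)} + 1368449}} = 2228234 - \frac{1}{-2952892 + \frac{1}{\sqrt{505 - 7216} + 1368449}} = 2228234 - \frac{1}{-2952892 + \frac{1}{\sqrt{-6711} + 1368449}} = 2228234 - \frac{1}{-2952892 + \frac{1}{i \sqrt{6711} + 1368449}} = 2228234 - \frac{1}{-2952892 + \frac{1}{1368449 + i \sqrt{6711}}}$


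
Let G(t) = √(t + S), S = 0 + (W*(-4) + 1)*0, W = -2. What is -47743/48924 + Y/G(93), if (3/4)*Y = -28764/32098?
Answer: -47743/48924 - 6392*√93/497519 ≈ -1.0998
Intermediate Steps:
Y = -19176/16049 (Y = 4*(-28764/32098)/3 = 4*(-28764*1/32098)/3 = (4/3)*(-14382/16049) = -19176/16049 ≈ -1.1948)
S = 0 (S = 0 + (-2*(-4) + 1)*0 = 0 + (8 + 1)*0 = 0 + 9*0 = 0 + 0 = 0)
G(t) = √t (G(t) = √(t + 0) = √t)
-47743/48924 + Y/G(93) = -47743/48924 - 19176*√93/93/16049 = -47743*1/48924 - 6392*√93/497519 = -47743/48924 - 6392*√93/497519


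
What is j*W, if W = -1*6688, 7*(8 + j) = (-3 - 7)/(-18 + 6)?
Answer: 1106864/21 ≈ 52708.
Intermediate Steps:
j = -331/42 (j = -8 + ((-3 - 7)/(-18 + 6))/7 = -8 + (-10/(-12))/7 = -8 + (-10*(-1/12))/7 = -8 + (⅐)*(⅚) = -8 + 5/42 = -331/42 ≈ -7.8810)
W = -6688
j*W = -331/42*(-6688) = 1106864/21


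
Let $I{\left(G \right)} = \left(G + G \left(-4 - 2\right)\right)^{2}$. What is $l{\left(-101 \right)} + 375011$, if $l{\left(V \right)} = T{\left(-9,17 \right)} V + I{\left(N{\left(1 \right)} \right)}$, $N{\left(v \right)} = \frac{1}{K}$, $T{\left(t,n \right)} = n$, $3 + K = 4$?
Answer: $373319$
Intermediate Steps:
$K = 1$ ($K = -3 + 4 = 1$)
$N{\left(v \right)} = 1$ ($N{\left(v \right)} = 1^{-1} = 1$)
$I{\left(G \right)} = 25 G^{2}$ ($I{\left(G \right)} = \left(G + G \left(-6\right)\right)^{2} = \left(G - 6 G\right)^{2} = \left(- 5 G\right)^{2} = 25 G^{2}$)
$l{\left(V \right)} = 25 + 17 V$ ($l{\left(V \right)} = 17 V + 25 \cdot 1^{2} = 17 V + 25 \cdot 1 = 17 V + 25 = 25 + 17 V$)
$l{\left(-101 \right)} + 375011 = \left(25 + 17 \left(-101\right)\right) + 375011 = \left(25 - 1717\right) + 375011 = -1692 + 375011 = 373319$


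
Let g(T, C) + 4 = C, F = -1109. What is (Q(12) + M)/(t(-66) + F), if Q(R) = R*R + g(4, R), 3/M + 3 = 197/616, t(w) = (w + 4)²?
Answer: 249104/4515485 ≈ 0.055167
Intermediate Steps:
t(w) = (4 + w)²
M = -1848/1651 (M = 3/(-3 + 197/616) = 3/(-1651/616) = 3*(-616/1651) = -1848/1651 ≈ -1.1193)
g(T, C) = -4 + C
Q(R) = -4 + R + R² (Q(R) = R*R + (-4 + R) = R² + (-4 + R) = -4 + R + R²)
(Q(12) + M)/(t(-66) + F) = ((-4 + 12 + 12²) - 1848/1651)/((4 - 66)² - 1109) = ((-4 + 12 + 144) - 1848/1651)/((-62)² - 1109) = (152 - 1848/1651)/(3844 - 1109) = (249104/1651)/2735 = (249104/1651)*(1/2735) = 249104/4515485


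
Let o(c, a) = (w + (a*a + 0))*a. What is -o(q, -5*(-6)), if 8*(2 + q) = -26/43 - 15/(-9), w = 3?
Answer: -27090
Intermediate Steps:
q = -1927/1032 (q = -2 + (-26/43 - 15/(-9))/8 = -2 + (-26*1/43 - 15*(-1/9))/8 = -2 + (-26/43 + 5/3)/8 = -2 + (1/8)*(137/129) = -2 + 137/1032 = -1927/1032 ≈ -1.8672)
o(c, a) = a*(3 + a**2) (o(c, a) = (3 + (a*a + 0))*a = (3 + (a**2 + 0))*a = (3 + a**2)*a = a*(3 + a**2))
-o(q, -5*(-6)) = -(-5*(-6))*(3 + (-5*(-6))**2) = -30*(3 + 30**2) = -30*(3 + 900) = -30*903 = -1*27090 = -27090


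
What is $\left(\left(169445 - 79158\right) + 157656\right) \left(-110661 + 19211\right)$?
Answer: $-22674387350$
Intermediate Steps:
$\left(\left(169445 - 79158\right) + 157656\right) \left(-110661 + 19211\right) = \left(\left(169445 - 79158\right) + 157656\right) \left(-91450\right) = \left(90287 + 157656\right) \left(-91450\right) = 247943 \left(-91450\right) = -22674387350$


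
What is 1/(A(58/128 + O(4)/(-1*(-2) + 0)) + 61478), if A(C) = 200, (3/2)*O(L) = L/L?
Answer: 1/61678 ≈ 1.6213e-5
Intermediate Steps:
O(L) = ⅔ (O(L) = 2*(L/L)/3 = (⅔)*1 = ⅔)
1/(A(58/128 + O(4)/(-1*(-2) + 0)) + 61478) = 1/(200 + 61478) = 1/61678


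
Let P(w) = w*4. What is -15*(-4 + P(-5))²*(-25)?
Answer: 216000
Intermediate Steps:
P(w) = 4*w
-15*(-4 + P(-5))²*(-25) = -15*(-4 + 4*(-5))²*(-25) = -15*(-4 - 20)²*(-25) = -15*(-24)²*(-25) = -15*576*(-25) = -8640*(-25) = 216000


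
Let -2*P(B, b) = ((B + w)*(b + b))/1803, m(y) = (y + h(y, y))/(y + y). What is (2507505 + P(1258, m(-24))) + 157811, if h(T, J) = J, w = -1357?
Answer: 1601854949/601 ≈ 2.6653e+6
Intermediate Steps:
m(y) = 1 (m(y) = (y + y)/(y + y) = (2*y)/((2*y)) = (2*y)*(1/(2*y)) = 1)
P(B, b) = -b*(-1357 + B)/1803 (P(B, b) = -(B - 1357)*(b + b)/(2*1803) = -(-1357 + B)*(2*b)/(2*1803) = -2*b*(-1357 + B)/(2*1803) = -b*(-1357 + B)/1803)
(2507505 + P(1258, m(-24))) + 157811 = (2507505 + (1/1803)*1*(1357 - 1*1258)) + 157811 = (2507505 + (1/1803)*1*(1357 - 1258)) + 157811 = (2507505 + (1/1803)*1*99) + 157811 = (2507505 + 33/601) + 157811 = 1507010538/601 + 157811 = 1601854949/601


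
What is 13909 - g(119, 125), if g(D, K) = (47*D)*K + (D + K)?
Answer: -685460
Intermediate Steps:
g(D, K) = D + K + 47*D*K (g(D, K) = 47*D*K + (D + K) = D + K + 47*D*K)
13909 - g(119, 125) = 13909 - (119 + 125 + 47*119*125) = 13909 - (119 + 125 + 699125) = 13909 - 1*699369 = 13909 - 699369 = -685460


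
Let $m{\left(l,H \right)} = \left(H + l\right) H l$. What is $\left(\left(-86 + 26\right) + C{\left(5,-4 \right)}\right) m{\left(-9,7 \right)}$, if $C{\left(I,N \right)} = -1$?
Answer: $-7686$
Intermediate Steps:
$m{\left(l,H \right)} = H l \left(H + l\right)$ ($m{\left(l,H \right)} = H \left(H + l\right) l = H l \left(H + l\right)$)
$\left(\left(-86 + 26\right) + C{\left(5,-4 \right)}\right) m{\left(-9,7 \right)} = \left(\left(-86 + 26\right) - 1\right) 7 \left(-9\right) \left(7 - 9\right) = \left(-60 - 1\right) 7 \left(-9\right) \left(-2\right) = \left(-61\right) 126 = -7686$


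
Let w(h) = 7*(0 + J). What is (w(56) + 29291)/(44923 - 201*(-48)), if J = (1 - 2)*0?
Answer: 29291/54571 ≈ 0.53675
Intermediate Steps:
J = 0 (J = -1*0 = 0)
w(h) = 0 (w(h) = 7*(0 + 0) = 7*0 = 0)
(w(56) + 29291)/(44923 - 201*(-48)) = (0 + 29291)/(44923 - 201*(-48)) = 29291/(44923 + 9648) = 29291/54571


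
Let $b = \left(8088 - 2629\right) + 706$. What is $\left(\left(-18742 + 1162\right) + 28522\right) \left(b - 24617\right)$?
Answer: $-201901784$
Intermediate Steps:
$b = 6165$ ($b = 5459 + 706 = 6165$)
$\left(\left(-18742 + 1162\right) + 28522\right) \left(b - 24617\right) = \left(\left(-18742 + 1162\right) + 28522\right) \left(6165 - 24617\right) = \left(-17580 + 28522\right) \left(-18452\right) = 10942 \left(-18452\right) = -201901784$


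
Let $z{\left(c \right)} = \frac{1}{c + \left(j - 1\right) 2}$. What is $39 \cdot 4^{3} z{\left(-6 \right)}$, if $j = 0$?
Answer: $-312$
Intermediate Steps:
$z{\left(c \right)} = \frac{1}{-2 + c}$ ($z{\left(c \right)} = \frac{1}{c + \left(0 - 1\right) 2} = \frac{1}{c - 2} = \frac{1}{-2 + c}$)
$39 \cdot 4^{3} z{\left(-6 \right)} = \frac{39 \cdot 4^{3}}{-2 - 6} = \frac{39 \cdot 64}{-8} = 2496 \left(- \frac{1}{8}\right) = -312$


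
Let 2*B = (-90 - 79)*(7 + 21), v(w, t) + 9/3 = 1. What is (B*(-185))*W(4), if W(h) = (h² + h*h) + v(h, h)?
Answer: 13131300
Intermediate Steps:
v(w, t) = -2 (v(w, t) = -3 + 1 = -2)
B = -2366 (B = ((-90 - 79)*(7 + 21))/2 = (-169*28)/2 = (½)*(-4732) = -2366)
W(h) = -2 + 2*h² (W(h) = (h² + h*h) - 2 = (h² + h²) - 2 = 2*h² - 2 = -2 + 2*h²)
(B*(-185))*W(4) = (-2366*(-185))*(-2 + 2*4²) = 437710*(-2 + 2*16) = 437710*(-2 + 32) = 437710*30 = 13131300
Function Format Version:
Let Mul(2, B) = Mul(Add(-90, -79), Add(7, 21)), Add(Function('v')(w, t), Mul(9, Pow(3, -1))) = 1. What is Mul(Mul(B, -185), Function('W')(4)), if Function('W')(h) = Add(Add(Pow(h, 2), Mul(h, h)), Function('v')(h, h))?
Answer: 13131300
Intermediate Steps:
Function('v')(w, t) = -2 (Function('v')(w, t) = Add(-3, 1) = -2)
B = -2366 (B = Mul(Rational(1, 2), Mul(Add(-90, -79), Add(7, 21))) = Mul(Rational(1, 2), Mul(-169, 28)) = Mul(Rational(1, 2), -4732) = -2366)
Function('W')(h) = Add(-2, Mul(2, Pow(h, 2))) (Function('W')(h) = Add(Add(Pow(h, 2), Mul(h, h)), -2) = Add(Add(Pow(h, 2), Pow(h, 2)), -2) = Add(Mul(2, Pow(h, 2)), -2) = Add(-2, Mul(2, Pow(h, 2))))
Mul(Mul(B, -185), Function('W')(4)) = Mul(Mul(-2366, -185), Add(-2, Mul(2, Pow(4, 2)))) = Mul(437710, Add(-2, Mul(2, 16))) = Mul(437710, Add(-2, 32)) = Mul(437710, 30) = 13131300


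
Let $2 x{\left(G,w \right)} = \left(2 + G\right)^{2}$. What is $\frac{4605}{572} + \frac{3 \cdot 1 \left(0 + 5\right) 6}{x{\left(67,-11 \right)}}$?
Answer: $\frac{2447485}{302588} \approx 8.0885$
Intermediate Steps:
$x{\left(G,w \right)} = \frac{\left(2 + G\right)^{2}}{2}$
$\frac{4605}{572} + \frac{3 \cdot 1 \left(0 + 5\right) 6}{x{\left(67,-11 \right)}} = \frac{4605}{572} + \frac{3 \cdot 1 \left(0 + 5\right) 6}{\frac{1}{2} \left(2 + 67\right)^{2}} = 4605 \cdot \frac{1}{572} + \frac{3 \cdot 1 \cdot 5 \cdot 6}{\frac{1}{2} \cdot 69^{2}} = \frac{4605}{572} + \frac{3 \cdot 5 \cdot 6}{\frac{1}{2} \cdot 4761} = \frac{4605}{572} + \frac{15 \cdot 6}{\frac{4761}{2}} = \frac{4605}{572} + 90 \cdot \frac{2}{4761} = \frac{4605}{572} + \frac{20}{529} = \frac{2447485}{302588}$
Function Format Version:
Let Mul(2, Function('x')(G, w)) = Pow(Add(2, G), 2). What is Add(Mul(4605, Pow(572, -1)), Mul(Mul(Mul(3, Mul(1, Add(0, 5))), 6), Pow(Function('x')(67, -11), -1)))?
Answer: Rational(2447485, 302588) ≈ 8.0885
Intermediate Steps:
Function('x')(G, w) = Mul(Rational(1, 2), Pow(Add(2, G), 2))
Add(Mul(4605, Pow(572, -1)), Mul(Mul(Mul(3, Mul(1, Add(0, 5))), 6), Pow(Function('x')(67, -11), -1))) = Add(Mul(4605, Pow(572, -1)), Mul(Mul(Mul(3, Mul(1, Add(0, 5))), 6), Pow(Mul(Rational(1, 2), Pow(Add(2, 67), 2)), -1))) = Add(Mul(4605, Rational(1, 572)), Mul(Mul(Mul(3, Mul(1, 5)), 6), Pow(Mul(Rational(1, 2), Pow(69, 2)), -1))) = Add(Rational(4605, 572), Mul(Mul(Mul(3, 5), 6), Pow(Mul(Rational(1, 2), 4761), -1))) = Add(Rational(4605, 572), Mul(Mul(15, 6), Pow(Rational(4761, 2), -1))) = Add(Rational(4605, 572), Mul(90, Rational(2, 4761))) = Add(Rational(4605, 572), Rational(20, 529)) = Rational(2447485, 302588)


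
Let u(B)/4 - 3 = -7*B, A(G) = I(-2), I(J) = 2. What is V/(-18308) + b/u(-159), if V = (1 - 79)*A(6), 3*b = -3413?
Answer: -15099013/61295184 ≈ -0.24633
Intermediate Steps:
b = -3413/3 (b = (⅓)*(-3413) = -3413/3 ≈ -1137.7)
A(G) = 2
V = -156 (V = (1 - 79)*2 = -78*2 = -156)
u(B) = 12 - 28*B (u(B) = 12 + 4*(-7*B) = 12 - 28*B)
V/(-18308) + b/u(-159) = -156/(-18308) - 3413/(3*(12 - 28*(-159))) = -156*(-1/18308) - 3413/(3*(12 + 4452)) = 39/4577 - 3413/3/4464 = 39/4577 - 3413/3*1/4464 = 39/4577 - 3413/13392 = -15099013/61295184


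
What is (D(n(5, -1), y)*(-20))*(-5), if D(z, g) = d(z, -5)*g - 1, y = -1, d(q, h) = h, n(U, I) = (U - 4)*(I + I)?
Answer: 400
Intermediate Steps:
n(U, I) = 2*I*(-4 + U) (n(U, I) = (-4 + U)*(2*I) = 2*I*(-4 + U))
D(z, g) = -1 - 5*g (D(z, g) = -5*g - 1 = -1 - 5*g)
(D(n(5, -1), y)*(-20))*(-5) = ((-1 - 5*(-1))*(-20))*(-5) = ((-1 + 5)*(-20))*(-5) = (4*(-20))*(-5) = -80*(-5) = 400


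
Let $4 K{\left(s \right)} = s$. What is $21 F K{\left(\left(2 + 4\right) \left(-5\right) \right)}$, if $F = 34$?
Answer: $-5355$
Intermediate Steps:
$K{\left(s \right)} = \frac{s}{4}$
$21 F K{\left(\left(2 + 4\right) \left(-5\right) \right)} = 21 \cdot 34 \frac{\left(2 + 4\right) \left(-5\right)}{4} = 714 \frac{6 \left(-5\right)}{4} = 714 \cdot \frac{1}{4} \left(-30\right) = 714 \left(- \frac{15}{2}\right) = -5355$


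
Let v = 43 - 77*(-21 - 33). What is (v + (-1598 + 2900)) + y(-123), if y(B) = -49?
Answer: 5454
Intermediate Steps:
v = 4201 (v = 43 - 77*(-54) = 43 + 4158 = 4201)
(v + (-1598 + 2900)) + y(-123) = (4201 + (-1598 + 2900)) - 49 = (4201 + 1302) - 49 = 5503 - 49 = 5454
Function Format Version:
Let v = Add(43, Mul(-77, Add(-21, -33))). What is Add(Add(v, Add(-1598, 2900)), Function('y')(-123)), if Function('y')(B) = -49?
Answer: 5454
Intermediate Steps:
v = 4201 (v = Add(43, Mul(-77, -54)) = Add(43, 4158) = 4201)
Add(Add(v, Add(-1598, 2900)), Function('y')(-123)) = Add(Add(4201, Add(-1598, 2900)), -49) = Add(Add(4201, 1302), -49) = Add(5503, -49) = 5454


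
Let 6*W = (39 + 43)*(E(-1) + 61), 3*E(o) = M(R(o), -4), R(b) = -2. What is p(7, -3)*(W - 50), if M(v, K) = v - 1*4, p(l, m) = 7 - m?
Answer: 22690/3 ≈ 7563.3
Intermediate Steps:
M(v, K) = -4 + v (M(v, K) = v - 4 = -4 + v)
E(o) = -2 (E(o) = (-4 - 2)/3 = (1/3)*(-6) = -2)
W = 2419/3 (W = ((39 + 43)*(-2 + 61))/6 = (82*59)/6 = (1/6)*4838 = 2419/3 ≈ 806.33)
p(7, -3)*(W - 50) = (7 - 1*(-3))*(2419/3 - 50) = (7 + 3)*(2269/3) = 10*(2269/3) = 22690/3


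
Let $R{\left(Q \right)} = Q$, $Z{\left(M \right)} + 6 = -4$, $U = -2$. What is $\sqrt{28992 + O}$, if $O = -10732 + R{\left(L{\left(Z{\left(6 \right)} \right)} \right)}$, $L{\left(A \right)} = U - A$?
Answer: $2 \sqrt{4567} \approx 135.16$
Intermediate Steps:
$Z{\left(M \right)} = -10$ ($Z{\left(M \right)} = -6 - 4 = -10$)
$L{\left(A \right)} = -2 - A$
$O = -10724$ ($O = -10732 - -8 = -10732 + \left(-2 + 10\right) = -10732 + 8 = -10724$)
$\sqrt{28992 + O} = \sqrt{28992 - 10724} = \sqrt{18268} = 2 \sqrt{4567}$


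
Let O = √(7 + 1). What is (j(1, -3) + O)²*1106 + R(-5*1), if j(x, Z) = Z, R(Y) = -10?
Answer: 18792 - 13272*√2 ≈ 22.558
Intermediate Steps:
O = 2*√2 (O = √8 = 2*√2 ≈ 2.8284)
(j(1, -3) + O)²*1106 + R(-5*1) = (-3 + 2*√2)²*1106 - 10 = 1106*(-3 + 2*√2)² - 10 = -10 + 1106*(-3 + 2*√2)²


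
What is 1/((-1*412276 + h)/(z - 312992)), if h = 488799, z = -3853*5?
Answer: -332257/76523 ≈ -4.3419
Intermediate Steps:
z = -19265
1/((-1*412276 + h)/(z - 312992)) = 1/((-1*412276 + 488799)/(-19265 - 312992)) = 1/((-412276 + 488799)/(-332257)) = 1/(76523*(-1/332257)) = 1/(-76523/332257) = -332257/76523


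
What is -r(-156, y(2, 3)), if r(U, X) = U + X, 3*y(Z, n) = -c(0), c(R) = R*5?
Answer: 156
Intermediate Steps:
c(R) = 5*R
y(Z, n) = 0 (y(Z, n) = (-5*0)/3 = (-1*0)/3 = (⅓)*0 = 0)
-r(-156, y(2, 3)) = -(-156 + 0) = -1*(-156) = 156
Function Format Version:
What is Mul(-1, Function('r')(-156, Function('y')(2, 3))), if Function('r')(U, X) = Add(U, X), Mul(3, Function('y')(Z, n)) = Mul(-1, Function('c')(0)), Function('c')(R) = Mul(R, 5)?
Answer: 156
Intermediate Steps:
Function('c')(R) = Mul(5, R)
Function('y')(Z, n) = 0 (Function('y')(Z, n) = Mul(Rational(1, 3), Mul(-1, Mul(5, 0))) = Mul(Rational(1, 3), Mul(-1, 0)) = Mul(Rational(1, 3), 0) = 0)
Mul(-1, Function('r')(-156, Function('y')(2, 3))) = Mul(-1, Add(-156, 0)) = Mul(-1, -156) = 156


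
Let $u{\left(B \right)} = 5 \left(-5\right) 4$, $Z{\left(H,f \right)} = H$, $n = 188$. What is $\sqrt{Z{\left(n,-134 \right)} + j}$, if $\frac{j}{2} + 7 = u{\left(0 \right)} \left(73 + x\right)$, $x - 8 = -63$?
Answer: $i \sqrt{3426} \approx 58.532 i$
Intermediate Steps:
$x = -55$ ($x = 8 - 63 = -55$)
$u{\left(B \right)} = -100$ ($u{\left(B \right)} = \left(-25\right) 4 = -100$)
$j = -3614$ ($j = -14 + 2 \left(- 100 \left(73 - 55\right)\right) = -14 + 2 \left(\left(-100\right) 18\right) = -14 + 2 \left(-1800\right) = -14 - 3600 = -3614$)
$\sqrt{Z{\left(n,-134 \right)} + j} = \sqrt{188 - 3614} = \sqrt{-3426} = i \sqrt{3426}$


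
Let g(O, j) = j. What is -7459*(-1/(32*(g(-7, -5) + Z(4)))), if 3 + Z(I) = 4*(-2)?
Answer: -7459/512 ≈ -14.568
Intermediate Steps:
Z(I) = -11 (Z(I) = -3 + 4*(-2) = -3 - 8 = -11)
-7459*(-1/(32*(g(-7, -5) + Z(4)))) = -7459*(-1/(32*(-5 - 11))) = -7459/((-32*(-16))) = -7459/512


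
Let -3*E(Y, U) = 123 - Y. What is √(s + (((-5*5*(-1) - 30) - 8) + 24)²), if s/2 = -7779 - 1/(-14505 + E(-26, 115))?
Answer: I*√1839458331098/10916 ≈ 124.25*I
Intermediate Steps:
E(Y, U) = -41 + Y/3 (E(Y, U) = -(123 - Y)/3 = -41 + Y/3)
s = -339662253/21832 (s = 2*(-7779 - 1/(-14505 + (-41 + (⅓)*(-26)))) = 2*(-7779 - 1/(-14505 + (-41 - 26/3))) = 2*(-7779 - 1/(-14505 - 149/3)) = 2*(-7779 - 1/(-43664/3)) = 2*(-7779 - 1*(-3/43664)) = 2*(-7779 + 3/43664) = 2*(-339662253/43664) = -339662253/21832 ≈ -15558.)
√(s + (((-5*5*(-1) - 30) - 8) + 24)²) = √(-339662253/21832 + (((-5*5*(-1) - 30) - 8) + 24)²) = √(-339662253/21832 + (((-25*(-1) - 30) - 8) + 24)²) = √(-339662253/21832 + (((25 - 30) - 8) + 24)²) = √(-339662253/21832 + ((-5 - 8) + 24)²) = √(-339662253/21832 + (-13 + 24)²) = √(-339662253/21832 + 11²) = √(-339662253/21832 + 121) = √(-337020581/21832) = I*√1839458331098/10916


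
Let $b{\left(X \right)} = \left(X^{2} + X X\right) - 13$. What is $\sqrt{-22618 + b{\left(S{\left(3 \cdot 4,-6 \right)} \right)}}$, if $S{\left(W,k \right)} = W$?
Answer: $i \sqrt{22343} \approx 149.48 i$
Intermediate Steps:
$b{\left(X \right)} = -13 + 2 X^{2}$ ($b{\left(X \right)} = \left(X^{2} + X^{2}\right) - 13 = 2 X^{2} - 13 = -13 + 2 X^{2}$)
$\sqrt{-22618 + b{\left(S{\left(3 \cdot 4,-6 \right)} \right)}} = \sqrt{-22618 - \left(13 - 2 \left(3 \cdot 4\right)^{2}\right)} = \sqrt{-22618 - \left(13 - 2 \cdot 12^{2}\right)} = \sqrt{-22618 + \left(-13 + 2 \cdot 144\right)} = \sqrt{-22618 + \left(-13 + 288\right)} = \sqrt{-22618 + 275} = \sqrt{-22343} = i \sqrt{22343}$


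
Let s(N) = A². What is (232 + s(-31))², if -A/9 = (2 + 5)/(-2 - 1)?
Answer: 452929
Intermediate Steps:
A = 21 (A = -9*(2 + 5)/(-2 - 1) = -63/(-3) = -63*(-1)/3 = -9*(-7/3) = 21)
s(N) = 441 (s(N) = 21² = 441)
(232 + s(-31))² = (232 + 441)² = 673² = 452929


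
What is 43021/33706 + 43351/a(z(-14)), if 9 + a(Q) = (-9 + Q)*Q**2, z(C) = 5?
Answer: -1456499517/3673954 ≈ -396.44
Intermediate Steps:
a(Q) = -9 + Q**2*(-9 + Q) (a(Q) = -9 + (-9 + Q)*Q**2 = -9 + Q**2*(-9 + Q))
43021/33706 + 43351/a(z(-14)) = 43021/33706 + 43351/(-9 + 5**3 - 9*5**2) = 43021*(1/33706) + 43351/(-9 + 125 - 9*25) = 43021/33706 + 43351/(-9 + 125 - 225) = 43021/33706 + 43351/(-109) = 43021/33706 + 43351*(-1/109) = 43021/33706 - 43351/109 = -1456499517/3673954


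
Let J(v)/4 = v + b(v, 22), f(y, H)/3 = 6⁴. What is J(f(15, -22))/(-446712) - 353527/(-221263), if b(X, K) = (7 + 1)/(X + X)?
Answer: 5362790263343/3431189064744 ≈ 1.5630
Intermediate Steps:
f(y, H) = 3888 (f(y, H) = 3*6⁴ = 3*1296 = 3888)
b(X, K) = 4/X (b(X, K) = 8/((2*X)) = 8*(1/(2*X)) = 4/X)
J(v) = 4*v + 16/v (J(v) = 4*(v + 4/v) = 4*v + 16/v)
J(f(15, -22))/(-446712) - 353527/(-221263) = (4*3888 + 16/3888)/(-446712) - 353527/(-221263) = (15552 + 16*(1/3888))*(-1/446712) - 353527*(-1/221263) = (15552 + 1/243)*(-1/446712) + 353527/221263 = (3779137/243)*(-1/446712) + 353527/221263 = -3779137/108551016 + 353527/221263 = 5362790263343/3431189064744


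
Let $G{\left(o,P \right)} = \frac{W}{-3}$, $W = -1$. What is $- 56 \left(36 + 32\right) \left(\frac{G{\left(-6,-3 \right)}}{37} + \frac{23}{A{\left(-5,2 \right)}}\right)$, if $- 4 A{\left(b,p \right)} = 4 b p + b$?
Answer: $- \frac{13019552}{1665} \approx -7819.5$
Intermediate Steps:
$A{\left(b,p \right)} = - \frac{b}{4} - b p$ ($A{\left(b,p \right)} = - \frac{4 b p + b}{4} = - \frac{b + 4 b p}{4} = - \frac{b}{4} - b p$)
$G{\left(o,P \right)} = \frac{1}{3}$ ($G{\left(o,P \right)} = - \frac{1}{-3} = \left(-1\right) \left(- \frac{1}{3}\right) = \frac{1}{3}$)
$- 56 \left(36 + 32\right) \left(\frac{G{\left(-6,-3 \right)}}{37} + \frac{23}{A{\left(-5,2 \right)}}\right) = - 56 \left(36 + 32\right) \left(\frac{1}{3 \cdot 37} + \frac{23}{\left(-1\right) \left(-5\right) \left(\frac{1}{4} + 2\right)}\right) = \left(-56\right) 68 \left(\frac{1}{3} \cdot \frac{1}{37} + \frac{23}{\left(-1\right) \left(-5\right) \frac{9}{4}}\right) = - 3808 \left(\frac{1}{111} + \frac{23}{\frac{45}{4}}\right) = - 3808 \left(\frac{1}{111} + 23 \cdot \frac{4}{45}\right) = - 3808 \left(\frac{1}{111} + \frac{92}{45}\right) = \left(-3808\right) \frac{3419}{1665} = - \frac{13019552}{1665}$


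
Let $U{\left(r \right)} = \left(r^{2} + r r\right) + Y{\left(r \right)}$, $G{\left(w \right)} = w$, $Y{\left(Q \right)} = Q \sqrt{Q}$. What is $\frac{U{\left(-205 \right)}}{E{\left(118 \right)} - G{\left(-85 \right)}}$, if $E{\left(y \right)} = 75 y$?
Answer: $\frac{16810}{1787} - \frac{41 i \sqrt{205}}{1787} \approx 9.4068 - 0.3285 i$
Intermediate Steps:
$Y{\left(Q \right)} = Q^{\frac{3}{2}}$
$U{\left(r \right)} = r^{\frac{3}{2}} + 2 r^{2}$ ($U{\left(r \right)} = \left(r^{2} + r r\right) + r^{\frac{3}{2}} = \left(r^{2} + r^{2}\right) + r^{\frac{3}{2}} = 2 r^{2} + r^{\frac{3}{2}} = r^{\frac{3}{2}} + 2 r^{2}$)
$\frac{U{\left(-205 \right)}}{E{\left(118 \right)} - G{\left(-85 \right)}} = \frac{\left(-205\right)^{\frac{3}{2}} + 2 \left(-205\right)^{2}}{75 \cdot 118 - -85} = \frac{- 205 i \sqrt{205} + 2 \cdot 42025}{8850 + 85} = \frac{- 205 i \sqrt{205} + 84050}{8935} = \left(84050 - 205 i \sqrt{205}\right) \frac{1}{8935} = \frac{16810}{1787} - \frac{41 i \sqrt{205}}{1787}$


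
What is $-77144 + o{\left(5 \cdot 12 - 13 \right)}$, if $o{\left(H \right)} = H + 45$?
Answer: $-77052$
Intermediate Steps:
$o{\left(H \right)} = 45 + H$
$-77144 + o{\left(5 \cdot 12 - 13 \right)} = -77144 + \left(45 + \left(5 \cdot 12 - 13\right)\right) = -77144 + \left(45 + \left(60 - 13\right)\right) = -77144 + \left(45 + 47\right) = -77144 + 92 = -77052$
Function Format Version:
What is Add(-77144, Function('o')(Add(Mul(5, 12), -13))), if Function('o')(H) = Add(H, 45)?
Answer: -77052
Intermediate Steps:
Function('o')(H) = Add(45, H)
Add(-77144, Function('o')(Add(Mul(5, 12), -13))) = Add(-77144, Add(45, Add(Mul(5, 12), -13))) = Add(-77144, Add(45, Add(60, -13))) = Add(-77144, Add(45, 47)) = Add(-77144, 92) = -77052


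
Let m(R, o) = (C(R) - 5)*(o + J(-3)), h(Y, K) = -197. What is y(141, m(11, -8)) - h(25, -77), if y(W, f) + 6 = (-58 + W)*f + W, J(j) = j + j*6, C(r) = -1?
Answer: 14774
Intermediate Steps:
J(j) = 7*j (J(j) = j + 6*j = 7*j)
m(R, o) = 126 - 6*o (m(R, o) = (-1 - 5)*(o + 7*(-3)) = -6*(o - 21) = -6*(-21 + o) = 126 - 6*o)
y(W, f) = -6 + W + f*(-58 + W) (y(W, f) = -6 + ((-58 + W)*f + W) = -6 + (f*(-58 + W) + W) = -6 + (W + f*(-58 + W)) = -6 + W + f*(-58 + W))
y(141, m(11, -8)) - h(25, -77) = (-6 + 141 - 58*(126 - 6*(-8)) + 141*(126 - 6*(-8))) - 1*(-197) = (-6 + 141 - 58*(126 + 48) + 141*(126 + 48)) + 197 = (-6 + 141 - 58*174 + 141*174) + 197 = (-6 + 141 - 10092 + 24534) + 197 = 14577 + 197 = 14774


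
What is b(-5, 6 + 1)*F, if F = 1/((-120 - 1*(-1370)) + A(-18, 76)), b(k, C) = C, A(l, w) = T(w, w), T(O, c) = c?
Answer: 7/1326 ≈ 0.0052790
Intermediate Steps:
A(l, w) = w
F = 1/1326 (F = 1/((-120 - 1*(-1370)) + 76) = 1/((-120 + 1370) + 76) = 1/(1250 + 76) = 1/1326 ≈ 0.00075415)
b(-5, 6 + 1)*F = (6 + 1)*(1/1326) = 7*(1/1326) = 7/1326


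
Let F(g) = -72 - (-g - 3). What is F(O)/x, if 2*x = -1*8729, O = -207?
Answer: 552/8729 ≈ 0.063237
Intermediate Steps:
F(g) = -69 + g (F(g) = -72 - (-3 - g) = -72 + (3 + g) = -69 + g)
x = -8729/2 (x = (-1*8729)/2 = (½)*(-8729) = -8729/2 ≈ -4364.5)
F(O)/x = (-69 - 207)/(-8729/2) = -276*(-2/8729) = 552/8729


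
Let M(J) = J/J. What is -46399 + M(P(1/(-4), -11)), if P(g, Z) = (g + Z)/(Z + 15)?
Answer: -46398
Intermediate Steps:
P(g, Z) = (Z + g)/(15 + Z)
M(J) = 1
-46399 + M(P(1/(-4), -11)) = -46399 + 1 = -46398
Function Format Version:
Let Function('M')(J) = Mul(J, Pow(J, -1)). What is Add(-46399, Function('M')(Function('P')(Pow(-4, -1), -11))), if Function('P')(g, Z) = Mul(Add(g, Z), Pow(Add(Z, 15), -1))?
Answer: -46398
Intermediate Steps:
Function('P')(g, Z) = Mul(Pow(Add(15, Z), -1), Add(Z, g)) (Function('P')(g, Z) = Mul(Add(Z, g), Pow(Add(15, Z), -1)) = Mul(Pow(Add(15, Z), -1), Add(Z, g)))
Function('M')(J) = 1
Add(-46399, Function('M')(Function('P')(Pow(-4, -1), -11))) = Add(-46399, 1) = -46398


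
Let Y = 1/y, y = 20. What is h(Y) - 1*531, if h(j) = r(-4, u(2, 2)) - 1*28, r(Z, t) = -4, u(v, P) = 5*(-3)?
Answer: -563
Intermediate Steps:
u(v, P) = -15
Y = 1/20 ≈ 0.050000
h(j) = -32 (h(j) = -4 - 1*28 = -4 - 28 = -32)
h(Y) - 1*531 = -32 - 1*531 = -32 - 531 = -563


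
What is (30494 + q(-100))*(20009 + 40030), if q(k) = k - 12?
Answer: 1824104898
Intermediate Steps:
q(k) = -12 + k
(30494 + q(-100))*(20009 + 40030) = (30494 + (-12 - 100))*(20009 + 40030) = (30494 - 112)*60039 = 30382*60039 = 1824104898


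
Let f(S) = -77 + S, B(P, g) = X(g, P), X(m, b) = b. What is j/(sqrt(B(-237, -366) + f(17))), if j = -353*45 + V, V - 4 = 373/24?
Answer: 380771*I*sqrt(33)/2376 ≈ 920.61*I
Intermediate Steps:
B(P, g) = P
V = 469/24 (V = 4 + 373/24 = 469/24 ≈ 19.542)
j = -380771/24 (j = -353*45 + 469/24 = -15885 + 469/24 = -380771/24 ≈ -15865.)
j/(sqrt(B(-237, -366) + f(17))) = -380771/(24*sqrt(-237 + (-77 + 17))) = -380771/(24*sqrt(-237 - 60)) = -380771*(-I*sqrt(33)/99)/24 = -(-380771)*I*sqrt(33)/2376 = 380771*I*sqrt(33)/2376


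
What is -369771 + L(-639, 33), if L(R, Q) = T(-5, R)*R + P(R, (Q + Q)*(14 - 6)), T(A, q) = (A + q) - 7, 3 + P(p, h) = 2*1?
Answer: 46217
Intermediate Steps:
P(p, h) = -1 (P(p, h) = -3 + 2*1 = -3 + 2 = -1)
T(A, q) = -7 + A + q
L(R, Q) = -1 + R*(-12 + R) (L(R, Q) = (-7 - 5 + R)*R - 1 = (-12 + R)*R - 1 = R*(-12 + R) - 1 = -1 + R*(-12 + R))
-369771 + L(-639, 33) = -369771 + (-1 - 639*(-12 - 639)) = -369771 + (-1 - 639*(-651)) = -369771 + (-1 + 415989) = -369771 + 415988 = 46217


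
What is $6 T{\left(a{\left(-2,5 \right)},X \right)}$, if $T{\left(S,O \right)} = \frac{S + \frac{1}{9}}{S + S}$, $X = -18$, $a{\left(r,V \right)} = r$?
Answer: $\frac{17}{6} \approx 2.8333$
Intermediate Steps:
$T{\left(S,O \right)} = \frac{\frac{1}{9} + S}{2 S}$ ($T{\left(S,O \right)} = \frac{S + \frac{1}{9}}{2 S} = \left(\frac{1}{9} + S\right) \frac{1}{2 S} = \frac{\frac{1}{9} + S}{2 S}$)
$6 T{\left(a{\left(-2,5 \right)},X \right)} = 6 \frac{1 + 9 \left(-2\right)}{18 \left(-2\right)} = 6 \cdot \frac{1}{18} \left(- \frac{1}{2}\right) \left(1 - 18\right) = 6 \cdot \frac{1}{18} \left(- \frac{1}{2}\right) \left(-17\right) = 6 \cdot \frac{17}{36} = \frac{17}{6}$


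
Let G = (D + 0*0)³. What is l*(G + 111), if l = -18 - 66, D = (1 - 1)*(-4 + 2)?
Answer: -9324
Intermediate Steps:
D = 0 (D = 0*(-2) = 0)
l = -84
G = 0 (G = (0 + 0*0)³ = (0 + 0)³ = 0³ = 0)
l*(G + 111) = -84*(0 + 111) = -84*111 = -9324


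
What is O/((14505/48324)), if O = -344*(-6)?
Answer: 33246912/4835 ≈ 6876.3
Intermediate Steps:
O = 2064
O/((14505/48324)) = 2064/((14505/48324)) = 2064/((14505*(1/48324))) = 2064/(4835/16108) = 2064*(16108/4835) = 33246912/4835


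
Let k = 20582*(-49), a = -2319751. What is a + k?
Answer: -3328269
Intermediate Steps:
k = -1008518
a + k = -2319751 - 1008518 = -3328269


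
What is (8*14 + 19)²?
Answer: 17161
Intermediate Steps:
(8*14 + 19)² = (112 + 19)² = 131² = 17161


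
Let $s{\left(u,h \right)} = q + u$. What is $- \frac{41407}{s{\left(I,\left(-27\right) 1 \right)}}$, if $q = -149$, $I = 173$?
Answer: $- \frac{41407}{24} \approx -1725.3$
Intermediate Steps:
$s{\left(u,h \right)} = -149 + u$
$- \frac{41407}{s{\left(I,\left(-27\right) 1 \right)}} = - \frac{41407}{-149 + 173} = - \frac{41407}{24}$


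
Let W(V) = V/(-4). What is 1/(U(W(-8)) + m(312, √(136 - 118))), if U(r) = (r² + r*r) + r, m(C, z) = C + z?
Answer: 161/51833 - 3*√2/103666 ≈ 0.0030652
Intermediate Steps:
W(V) = -V/4 (W(V) = V*(-¼) = -V/4)
U(r) = r + 2*r² (U(r) = (r² + r²) + r = 2*r² + r = r + 2*r²)
1/(U(W(-8)) + m(312, √(136 - 118))) = 1/((-¼*(-8))*(1 + 2*(-¼*(-8))) + (312 + √(136 - 118))) = 1/(2*(1 + 2*2) + (312 + √18)) = 1/(2*(1 + 4) + (312 + 3*√2)) = 1/(2*5 + (312 + 3*√2)) = 1/(10 + (312 + 3*√2)) = 1/(322 + 3*√2)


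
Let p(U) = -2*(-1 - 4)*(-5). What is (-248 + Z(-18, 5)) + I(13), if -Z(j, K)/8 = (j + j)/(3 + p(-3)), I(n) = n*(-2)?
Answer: -13166/47 ≈ -280.13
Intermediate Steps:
I(n) = -2*n
p(U) = -50 (p(U) = -2*(-5)*(-5) = 10*(-5) = -50)
Z(j, K) = 16*j/47 (Z(j, K) = -8*(j + j)/(3 - 50) = -8*2*j/(-47) = -8*2*j*(-1)/47 = -(-16)*j/47 = 16*j/47)
(-248 + Z(-18, 5)) + I(13) = (-248 + (16/47)*(-18)) - 2*13 = (-248 - 288/47) - 26 = -11944/47 - 26 = -13166/47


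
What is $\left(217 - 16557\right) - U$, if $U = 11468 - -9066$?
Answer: $-36874$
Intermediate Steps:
$U = 20534$ ($U = 11468 + 9066 = 20534$)
$\left(217 - 16557\right) - U = \left(217 - 16557\right) - 20534 = -16340 - 20534 = -36874$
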